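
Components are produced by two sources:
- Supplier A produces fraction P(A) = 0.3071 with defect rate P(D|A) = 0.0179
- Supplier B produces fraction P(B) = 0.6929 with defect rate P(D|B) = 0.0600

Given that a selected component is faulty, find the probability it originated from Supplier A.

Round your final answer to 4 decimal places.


Let A = from Supplier A, D = faulty

Given:
- P(A) = 0.3071, P(B) = 0.6929
- P(D|A) = 0.0179, P(D|B) = 0.0600

Step 1: Find P(D)
P(D) = P(D|A)P(A) + P(D|B)P(B)
     = 0.0179 × 0.3071 + 0.0600 × 0.6929
     = 0.00549709 + 0.04157400
     = 0.04707109

Step 2: Apply Bayes' theorem
P(A|D) = P(D|A)P(A) / P(D)
       = 0.00549709 / 0.04707109
       = 0.1168


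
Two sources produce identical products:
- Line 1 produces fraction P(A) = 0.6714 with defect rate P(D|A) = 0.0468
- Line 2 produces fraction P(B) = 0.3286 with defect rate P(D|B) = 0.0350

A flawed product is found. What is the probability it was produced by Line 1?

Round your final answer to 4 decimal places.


Let A = from Line 1, D = flawed

Given:
- P(A) = 0.6714, P(B) = 0.3286
- P(D|A) = 0.0468, P(D|B) = 0.0350

Step 1: Find P(D)
P(D) = P(D|A)P(A) + P(D|B)P(B)
     = 0.0468 × 0.6714 + 0.0350 × 0.3286
     = 0.03142152 + 0.01150100
     = 0.04292252

Step 2: Apply Bayes' theorem
P(A|D) = P(D|A)P(A) / P(D)
       = 0.03142152 / 0.04292252
       = 0.7321


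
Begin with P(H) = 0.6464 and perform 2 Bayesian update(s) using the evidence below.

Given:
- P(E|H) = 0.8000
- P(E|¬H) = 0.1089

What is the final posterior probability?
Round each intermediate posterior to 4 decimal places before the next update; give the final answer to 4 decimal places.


Sequential Bayesian updating:

Initial prior: P(H) = 0.6464

Update 1:
  P(E) = 0.8000 × 0.6464 + 0.1089 × 0.3536 = 0.51712000 + 0.03850704 = 0.55562704
  P(H|E) = 0.51712000 / 0.55562704 = 0.9307

Update 2:
  P(E) = 0.8000 × 0.9307 + 0.1089 × 0.0693 = 0.74456000 + 0.00754677 = 0.75210677
  P(H|E) = 0.74456000 / 0.75210677 = 0.9900

Final posterior: 0.9900


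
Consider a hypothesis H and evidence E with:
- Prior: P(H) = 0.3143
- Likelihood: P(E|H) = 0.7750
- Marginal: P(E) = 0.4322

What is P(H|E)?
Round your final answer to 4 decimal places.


Using Bayes' theorem:

P(H|E) = P(E|H) × P(H) / P(E)
       = 0.7750 × 0.3143 / 0.4322
       = 0.24358250 / 0.4322
       = 0.5636

The evidence strengthens our belief in H.
Prior: 0.3143 → Posterior: 0.5636


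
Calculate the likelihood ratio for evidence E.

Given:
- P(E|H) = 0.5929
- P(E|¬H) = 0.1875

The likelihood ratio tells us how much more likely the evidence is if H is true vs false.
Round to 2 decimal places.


Likelihood Ratio (LR) = P(E|H) / P(E|¬H)

LR = 0.5929 / 0.1875
   = 3.16

The evidence is 3.16 times more likely if H is true than if H is false.
LR > 1, so observing E raises the odds in favor of H.


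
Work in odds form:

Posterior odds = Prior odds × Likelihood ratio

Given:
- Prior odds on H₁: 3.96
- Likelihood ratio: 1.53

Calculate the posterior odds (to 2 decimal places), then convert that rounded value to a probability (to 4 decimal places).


Step 1: Calculate posterior odds
Posterior odds = Prior odds × LR
               = 3.96 × 1.53
               = 6.06

Step 2: Convert to probability
P(H₁|E) = Posterior odds / (1 + Posterior odds)
       = 6.06 / (1 + 6.06)
       = 6.06 / 7.06
       = 0.8584

The evidence increased P(H₁) from 0.7984 to 0.8584.


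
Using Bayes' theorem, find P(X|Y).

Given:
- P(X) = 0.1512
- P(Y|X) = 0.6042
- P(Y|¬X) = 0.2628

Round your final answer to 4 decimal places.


Bayes' theorem: P(X|Y) = P(Y|X) × P(X) / P(Y)

Step 1: Calculate P(Y) using law of total probability
P(Y) = P(Y|X)P(X) + P(Y|¬X)P(¬X)
     = 0.6042 × 0.1512 + 0.2628 × 0.8488
     = 0.09135504 + 0.22306464
     = 0.31441968

Step 2: Apply Bayes' theorem
P(X|Y) = P(Y|X) × P(X) / P(Y)
       = 0.09135504 / 0.31441968
       = 0.2906


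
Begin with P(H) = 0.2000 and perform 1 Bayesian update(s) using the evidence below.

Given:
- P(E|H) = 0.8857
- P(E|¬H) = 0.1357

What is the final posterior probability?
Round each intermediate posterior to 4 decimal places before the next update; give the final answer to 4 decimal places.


Sequential Bayesian updating:

Initial prior: P(H) = 0.2000

Update 1:
  P(E) = 0.8857 × 0.2000 + 0.1357 × 0.8000 = 0.17714000 + 0.10856000 = 0.28570000
  P(H|E) = 0.17714000 / 0.28570000 = 0.6200

Final posterior: 0.6200


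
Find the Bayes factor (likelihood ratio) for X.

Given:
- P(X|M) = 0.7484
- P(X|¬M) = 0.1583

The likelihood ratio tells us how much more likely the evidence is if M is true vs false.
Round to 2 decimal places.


Likelihood Ratio (LR) = P(X|M) / P(X|¬M)

LR = 0.7484 / 0.1583
   = 4.73

The evidence is 4.73 times more likely if M is true than if M is false.
Since LR > 1, the evidence supports M over ¬M.


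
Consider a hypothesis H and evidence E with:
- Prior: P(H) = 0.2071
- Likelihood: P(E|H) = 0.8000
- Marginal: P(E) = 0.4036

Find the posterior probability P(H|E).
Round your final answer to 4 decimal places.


Using Bayes' theorem:

P(H|E) = P(E|H) × P(H) / P(E)
       = 0.8000 × 0.2071 / 0.4036
       = 0.16568000 / 0.4036
       = 0.4105

The evidence strengthens our belief in H.
Prior: 0.2071 → Posterior: 0.4105


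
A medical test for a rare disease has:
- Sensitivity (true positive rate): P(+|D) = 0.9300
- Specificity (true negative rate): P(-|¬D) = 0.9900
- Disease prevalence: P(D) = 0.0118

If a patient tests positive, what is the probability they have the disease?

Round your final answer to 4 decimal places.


Let D = has disease, + = positive test

Given:
- P(D) = 0.0118 (prevalence)
- P(+|D) = 0.9300 (sensitivity)
- P(-|¬D) = 0.9900 (specificity)
- P(+|¬D) = 0.0100 (false positive rate = 1 - specificity)

Step 1: Find P(+)
P(+) = P(+|D)P(D) + P(+|¬D)P(¬D)
     = 0.9300 × 0.0118 + 0.0100 × 0.9882
     = 0.01097400 + 0.00988200
     = 0.02085600

Step 2: Apply Bayes' theorem for P(D|+)
P(D|+) = P(+|D)P(D) / P(+)
       = 0.01097400 / 0.02085600
       = 0.5262


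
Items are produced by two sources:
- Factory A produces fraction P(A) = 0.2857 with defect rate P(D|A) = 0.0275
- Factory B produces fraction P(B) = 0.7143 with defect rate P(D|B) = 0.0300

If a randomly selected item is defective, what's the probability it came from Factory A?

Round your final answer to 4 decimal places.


Let A = from Factory A, D = defective

Given:
- P(A) = 0.2857, P(B) = 0.7143
- P(D|A) = 0.0275, P(D|B) = 0.0300

Step 1: Find P(D)
P(D) = P(D|A)P(A) + P(D|B)P(B)
     = 0.0275 × 0.2857 + 0.0300 × 0.7143
     = 0.00785675 + 0.02142900
     = 0.02928575

Step 2: Apply Bayes' theorem
P(A|D) = P(D|A)P(A) / P(D)
       = 0.00785675 / 0.02928575
       = 0.2683


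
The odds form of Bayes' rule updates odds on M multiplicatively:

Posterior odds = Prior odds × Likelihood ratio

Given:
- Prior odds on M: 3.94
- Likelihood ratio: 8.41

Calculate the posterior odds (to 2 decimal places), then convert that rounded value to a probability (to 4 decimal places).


Step 1: Calculate posterior odds
Posterior odds = Prior odds × LR
               = 3.94 × 8.41
               = 33.14

Step 2: Convert to probability
P(M|E) = Posterior odds / (1 + Posterior odds)
       = 33.14 / (1 + 33.14)
       = 33.14 / 34.14
       = 0.9707

The evidence increased P(M) from 0.7976 to 0.9707.


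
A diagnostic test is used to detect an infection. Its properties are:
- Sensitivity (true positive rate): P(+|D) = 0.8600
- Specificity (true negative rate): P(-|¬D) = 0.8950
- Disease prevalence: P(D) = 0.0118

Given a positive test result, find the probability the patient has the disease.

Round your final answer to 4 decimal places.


Let D = has disease, + = positive test

Given:
- P(D) = 0.0118 (prevalence)
- P(+|D) = 0.8600 (sensitivity)
- P(-|¬D) = 0.8950 (specificity)
- P(+|¬D) = 0.1050 (false positive rate = 1 - specificity)

Step 1: Find P(+)
P(+) = P(+|D)P(D) + P(+|¬D)P(¬D)
     = 0.8600 × 0.0118 + 0.1050 × 0.9882
     = 0.01014800 + 0.10376100
     = 0.11390900

Step 2: Apply Bayes' theorem for P(D|+)
P(D|+) = P(+|D)P(D) / P(+)
       = 0.01014800 / 0.11390900
       = 0.0891


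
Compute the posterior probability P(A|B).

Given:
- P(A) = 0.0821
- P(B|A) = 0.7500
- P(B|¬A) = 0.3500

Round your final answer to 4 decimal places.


Bayes' theorem: P(A|B) = P(B|A) × P(A) / P(B)

Step 1: Calculate P(B) using law of total probability
P(B) = P(B|A)P(A) + P(B|¬A)P(¬A)
     = 0.7500 × 0.0821 + 0.3500 × 0.9179
     = 0.06157500 + 0.32126500
     = 0.38284000

Step 2: Apply Bayes' theorem
P(A|B) = P(B|A) × P(A) / P(B)
       = 0.06157500 / 0.38284000
       = 0.1608


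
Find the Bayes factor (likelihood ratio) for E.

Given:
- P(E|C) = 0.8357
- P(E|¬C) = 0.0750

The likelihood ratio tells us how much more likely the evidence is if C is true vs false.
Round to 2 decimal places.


Likelihood Ratio (LR) = P(E|C) / P(E|¬C)

LR = 0.8357 / 0.0750
   = 11.14

The evidence is 11.14 times more likely if C is true than if C is false.
Since LR > 1, the evidence supports C over ¬C.


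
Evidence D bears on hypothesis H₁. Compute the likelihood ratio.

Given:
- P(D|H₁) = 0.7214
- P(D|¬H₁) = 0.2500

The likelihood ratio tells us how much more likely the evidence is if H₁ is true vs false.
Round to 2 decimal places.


Likelihood Ratio (LR) = P(D|H₁) / P(D|¬H₁)

LR = 0.7214 / 0.2500
   = 2.89

The evidence is 2.89 times more likely if H₁ is true than if H₁ is false.
LR > 1, so observing D raises the odds in favor of H₁.


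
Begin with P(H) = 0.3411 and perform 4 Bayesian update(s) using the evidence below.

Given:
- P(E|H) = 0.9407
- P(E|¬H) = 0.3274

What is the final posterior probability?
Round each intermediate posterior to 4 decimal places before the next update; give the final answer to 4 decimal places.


Sequential Bayesian updating:

Initial prior: P(H) = 0.3411

Update 1:
  P(E) = 0.9407 × 0.3411 + 0.3274 × 0.6589 = 0.32087277 + 0.21572386 = 0.53659663
  P(H|E) = 0.32087277 / 0.53659663 = 0.5980

Update 2:
  P(E) = 0.9407 × 0.5980 + 0.3274 × 0.4020 = 0.56253860 + 0.13161480 = 0.69415340
  P(H|E) = 0.56253860 / 0.69415340 = 0.8104

Update 3:
  P(E) = 0.9407 × 0.8104 + 0.3274 × 0.1896 = 0.76234328 + 0.06207504 = 0.82441832
  P(H|E) = 0.76234328 / 0.82441832 = 0.9247

Update 4:
  P(E) = 0.9407 × 0.9247 + 0.3274 × 0.0753 = 0.86986529 + 0.02465322 = 0.89451851
  P(H|E) = 0.86986529 / 0.89451851 = 0.9724

Final posterior: 0.9724


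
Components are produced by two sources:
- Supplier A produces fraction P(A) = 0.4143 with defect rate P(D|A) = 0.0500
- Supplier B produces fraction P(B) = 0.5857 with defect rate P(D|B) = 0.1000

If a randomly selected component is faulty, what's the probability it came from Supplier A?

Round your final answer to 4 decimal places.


Let A = from Supplier A, D = faulty

Given:
- P(A) = 0.4143, P(B) = 0.5857
- P(D|A) = 0.0500, P(D|B) = 0.1000

Step 1: Find P(D)
P(D) = P(D|A)P(A) + P(D|B)P(B)
     = 0.0500 × 0.4143 + 0.1000 × 0.5857
     = 0.02071500 + 0.05857000
     = 0.07928500

Step 2: Apply Bayes' theorem
P(A|D) = P(D|A)P(A) / P(D)
       = 0.02071500 / 0.07928500
       = 0.2613


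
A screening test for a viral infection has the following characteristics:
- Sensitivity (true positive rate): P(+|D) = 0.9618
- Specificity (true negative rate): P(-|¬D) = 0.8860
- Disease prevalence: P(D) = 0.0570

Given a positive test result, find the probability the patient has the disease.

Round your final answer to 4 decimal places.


Let D = has disease, + = positive test

Given:
- P(D) = 0.0570 (prevalence)
- P(+|D) = 0.9618 (sensitivity)
- P(-|¬D) = 0.8860 (specificity)
- P(+|¬D) = 0.1140 (false positive rate = 1 - specificity)

Step 1: Find P(+)
P(+) = P(+|D)P(D) + P(+|¬D)P(¬D)
     = 0.9618 × 0.0570 + 0.1140 × 0.9430
     = 0.05482260 + 0.10750200
     = 0.16232460

Step 2: Apply Bayes' theorem for P(D|+)
P(D|+) = P(+|D)P(D) / P(+)
       = 0.05482260 / 0.16232460
       = 0.3377


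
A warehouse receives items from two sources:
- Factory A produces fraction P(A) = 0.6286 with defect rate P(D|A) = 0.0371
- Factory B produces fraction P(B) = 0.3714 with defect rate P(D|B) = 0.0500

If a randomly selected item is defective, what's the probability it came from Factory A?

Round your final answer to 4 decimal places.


Let A = from Factory A, D = defective

Given:
- P(A) = 0.6286, P(B) = 0.3714
- P(D|A) = 0.0371, P(D|B) = 0.0500

Step 1: Find P(D)
P(D) = P(D|A)P(A) + P(D|B)P(B)
     = 0.0371 × 0.6286 + 0.0500 × 0.3714
     = 0.02332106 + 0.01857000
     = 0.04189106

Step 2: Apply Bayes' theorem
P(A|D) = P(D|A)P(A) / P(D)
       = 0.02332106 / 0.04189106
       = 0.5567


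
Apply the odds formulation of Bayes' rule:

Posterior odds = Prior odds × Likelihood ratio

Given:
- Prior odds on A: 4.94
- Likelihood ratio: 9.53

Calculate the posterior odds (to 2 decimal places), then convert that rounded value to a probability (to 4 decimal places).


Step 1: Calculate posterior odds
Posterior odds = Prior odds × LR
               = 4.94 × 9.53
               = 47.08

Step 2: Convert to probability
P(A|E) = Posterior odds / (1 + Posterior odds)
       = 47.08 / (1 + 47.08)
       = 47.08 / 48.08
       = 0.9792

The evidence increased P(A) from 0.8316 to 0.9792.


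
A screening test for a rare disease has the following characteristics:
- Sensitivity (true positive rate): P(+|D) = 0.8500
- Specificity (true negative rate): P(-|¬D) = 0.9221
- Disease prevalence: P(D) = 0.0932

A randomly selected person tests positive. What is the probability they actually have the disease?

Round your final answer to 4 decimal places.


Let D = has disease, + = positive test

Given:
- P(D) = 0.0932 (prevalence)
- P(+|D) = 0.8500 (sensitivity)
- P(-|¬D) = 0.9221 (specificity)
- P(+|¬D) = 0.0779 (false positive rate = 1 - specificity)

Step 1: Find P(+)
P(+) = P(+|D)P(D) + P(+|¬D)P(¬D)
     = 0.8500 × 0.0932 + 0.0779 × 0.9068
     = 0.07922000 + 0.07063972
     = 0.14985972

Step 2: Apply Bayes' theorem for P(D|+)
P(D|+) = P(+|D)P(D) / P(+)
       = 0.07922000 / 0.14985972
       = 0.5286


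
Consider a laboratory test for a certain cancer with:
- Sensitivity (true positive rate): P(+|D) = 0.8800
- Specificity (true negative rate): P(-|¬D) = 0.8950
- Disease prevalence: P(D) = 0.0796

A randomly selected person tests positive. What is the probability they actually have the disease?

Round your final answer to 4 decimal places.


Let D = has disease, + = positive test

Given:
- P(D) = 0.0796 (prevalence)
- P(+|D) = 0.8800 (sensitivity)
- P(-|¬D) = 0.8950 (specificity)
- P(+|¬D) = 0.1050 (false positive rate = 1 - specificity)

Step 1: Find P(+)
P(+) = P(+|D)P(D) + P(+|¬D)P(¬D)
     = 0.8800 × 0.0796 + 0.1050 × 0.9204
     = 0.07004800 + 0.09664200
     = 0.16669000

Step 2: Apply Bayes' theorem for P(D|+)
P(D|+) = P(+|D)P(D) / P(+)
       = 0.07004800 / 0.16669000
       = 0.4202


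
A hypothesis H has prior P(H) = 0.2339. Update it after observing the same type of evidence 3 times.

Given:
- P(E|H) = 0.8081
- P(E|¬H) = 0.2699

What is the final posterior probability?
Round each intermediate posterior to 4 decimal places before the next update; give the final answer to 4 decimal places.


Sequential Bayesian updating:

Initial prior: P(H) = 0.2339

Update 1:
  P(E) = 0.8081 × 0.2339 + 0.2699 × 0.7661 = 0.18901459 + 0.20677039 = 0.39578498
  P(H|E) = 0.18901459 / 0.39578498 = 0.4776

Update 2:
  P(E) = 0.8081 × 0.4776 + 0.2699 × 0.5224 = 0.38594856 + 0.14099576 = 0.52694432
  P(H|E) = 0.38594856 / 0.52694432 = 0.7324

Update 3:
  P(E) = 0.8081 × 0.7324 + 0.2699 × 0.2676 = 0.59185244 + 0.07222524 = 0.66407768
  P(H|E) = 0.59185244 / 0.66407768 = 0.8912

Final posterior: 0.8912


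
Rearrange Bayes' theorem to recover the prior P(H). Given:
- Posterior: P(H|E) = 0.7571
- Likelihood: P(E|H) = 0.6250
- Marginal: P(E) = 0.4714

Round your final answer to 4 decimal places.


From Bayes' theorem: P(H|E) = P(E|H) × P(H) / P(E)

Rearranging for P(H):
P(H) = P(H|E) × P(E) / P(E|H)
     = 0.7571 × 0.4714 / 0.6250
     = 0.35689694 / 0.6250
     = 0.5710


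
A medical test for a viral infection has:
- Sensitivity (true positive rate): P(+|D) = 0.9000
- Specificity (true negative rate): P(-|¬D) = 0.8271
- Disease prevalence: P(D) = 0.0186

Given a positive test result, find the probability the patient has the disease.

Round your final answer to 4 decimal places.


Let D = has disease, + = positive test

Given:
- P(D) = 0.0186 (prevalence)
- P(+|D) = 0.9000 (sensitivity)
- P(-|¬D) = 0.8271 (specificity)
- P(+|¬D) = 0.1729 (false positive rate = 1 - specificity)

Step 1: Find P(+)
P(+) = P(+|D)P(D) + P(+|¬D)P(¬D)
     = 0.9000 × 0.0186 + 0.1729 × 0.9814
     = 0.01674000 + 0.16968406
     = 0.18642406

Step 2: Apply Bayes' theorem for P(D|+)
P(D|+) = P(+|D)P(D) / P(+)
       = 0.01674000 / 0.18642406
       = 0.0898


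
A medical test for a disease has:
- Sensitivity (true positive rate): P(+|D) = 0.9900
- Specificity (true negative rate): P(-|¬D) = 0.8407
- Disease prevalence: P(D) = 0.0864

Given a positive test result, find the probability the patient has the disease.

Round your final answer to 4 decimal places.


Let D = has disease, + = positive test

Given:
- P(D) = 0.0864 (prevalence)
- P(+|D) = 0.9900 (sensitivity)
- P(-|¬D) = 0.8407 (specificity)
- P(+|¬D) = 0.1593 (false positive rate = 1 - specificity)

Step 1: Find P(+)
P(+) = P(+|D)P(D) + P(+|¬D)P(¬D)
     = 0.9900 × 0.0864 + 0.1593 × 0.9136
     = 0.08553600 + 0.14553648
     = 0.23107248

Step 2: Apply Bayes' theorem for P(D|+)
P(D|+) = P(+|D)P(D) / P(+)
       = 0.08553600 / 0.23107248
       = 0.3702


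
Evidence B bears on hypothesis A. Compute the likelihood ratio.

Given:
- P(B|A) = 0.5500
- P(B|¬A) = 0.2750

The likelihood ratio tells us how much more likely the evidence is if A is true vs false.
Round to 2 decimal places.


Likelihood Ratio (LR) = P(B|A) / P(B|¬A)

LR = 0.5500 / 0.2750
   = 2.00

The evidence is 2.00 times more likely if A is true than if A is false.
LR > 1, so observing B raises the odds in favor of A.


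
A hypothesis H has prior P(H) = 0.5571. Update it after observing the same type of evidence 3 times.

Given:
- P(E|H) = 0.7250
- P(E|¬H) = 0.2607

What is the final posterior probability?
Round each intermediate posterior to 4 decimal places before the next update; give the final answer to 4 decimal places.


Sequential Bayesian updating:

Initial prior: P(H) = 0.5571

Update 1:
  P(E) = 0.7250 × 0.5571 + 0.2607 × 0.4429 = 0.40389750 + 0.11546403 = 0.51936153
  P(H|E) = 0.40389750 / 0.51936153 = 0.7777

Update 2:
  P(E) = 0.7250 × 0.7777 + 0.2607 × 0.2223 = 0.56383250 + 0.05795361 = 0.62178611
  P(H|E) = 0.56383250 / 0.62178611 = 0.9068

Update 3:
  P(E) = 0.7250 × 0.9068 + 0.2607 × 0.0932 = 0.65743000 + 0.02429724 = 0.68172724
  P(H|E) = 0.65743000 / 0.68172724 = 0.9644

Final posterior: 0.9644


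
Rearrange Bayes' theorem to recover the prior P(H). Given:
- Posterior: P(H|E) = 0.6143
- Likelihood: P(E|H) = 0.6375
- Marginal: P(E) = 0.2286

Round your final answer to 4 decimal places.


From Bayes' theorem: P(H|E) = P(E|H) × P(H) / P(E)

Rearranging for P(H):
P(H) = P(H|E) × P(E) / P(E|H)
     = 0.6143 × 0.2286 / 0.6375
     = 0.14042898 / 0.6375
     = 0.2203


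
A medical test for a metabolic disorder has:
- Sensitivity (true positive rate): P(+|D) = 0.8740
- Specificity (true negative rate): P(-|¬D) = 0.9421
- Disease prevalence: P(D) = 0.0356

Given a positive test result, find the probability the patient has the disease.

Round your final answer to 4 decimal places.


Let D = has disease, + = positive test

Given:
- P(D) = 0.0356 (prevalence)
- P(+|D) = 0.8740 (sensitivity)
- P(-|¬D) = 0.9421 (specificity)
- P(+|¬D) = 0.0579 (false positive rate = 1 - specificity)

Step 1: Find P(+)
P(+) = P(+|D)P(D) + P(+|¬D)P(¬D)
     = 0.8740 × 0.0356 + 0.0579 × 0.9644
     = 0.03111440 + 0.05583876
     = 0.08695316

Step 2: Apply Bayes' theorem for P(D|+)
P(D|+) = P(+|D)P(D) / P(+)
       = 0.03111440 / 0.08695316
       = 0.3578


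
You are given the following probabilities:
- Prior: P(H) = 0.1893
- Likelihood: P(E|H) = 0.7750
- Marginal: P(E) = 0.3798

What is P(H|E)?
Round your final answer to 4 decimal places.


Using Bayes' theorem:

P(H|E) = P(E|H) × P(H) / P(E)
       = 0.7750 × 0.1893 / 0.3798
       = 0.14670750 / 0.3798
       = 0.3863

The evidence strengthens our belief in H.
Prior: 0.1893 → Posterior: 0.3863


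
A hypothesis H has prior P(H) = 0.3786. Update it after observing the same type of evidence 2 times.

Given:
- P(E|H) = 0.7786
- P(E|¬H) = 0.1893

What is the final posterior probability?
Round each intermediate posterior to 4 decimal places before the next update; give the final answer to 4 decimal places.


Sequential Bayesian updating:

Initial prior: P(H) = 0.3786

Update 1:
  P(E) = 0.7786 × 0.3786 + 0.1893 × 0.6214 = 0.29477796 + 0.11763102 = 0.41240898
  P(H|E) = 0.29477796 / 0.41240898 = 0.7148

Update 2:
  P(E) = 0.7786 × 0.7148 + 0.1893 × 0.2852 = 0.55654328 + 0.05398836 = 0.61053164
  P(H|E) = 0.55654328 / 0.61053164 = 0.9116

Final posterior: 0.9116


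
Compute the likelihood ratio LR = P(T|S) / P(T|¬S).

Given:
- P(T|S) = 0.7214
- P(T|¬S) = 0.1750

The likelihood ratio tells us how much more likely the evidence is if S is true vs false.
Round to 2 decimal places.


Likelihood Ratio (LR) = P(T|S) / P(T|¬S)

LR = 0.7214 / 0.1750
   = 4.12

The evidence is 4.12 times more likely if S is true than if S is false.
Since LR > 1, the evidence supports S over ¬S.


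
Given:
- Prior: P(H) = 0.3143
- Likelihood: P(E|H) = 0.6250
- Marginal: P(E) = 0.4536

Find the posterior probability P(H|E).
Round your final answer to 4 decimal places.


Using Bayes' theorem:

P(H|E) = P(E|H) × P(H) / P(E)
       = 0.6250 × 0.3143 / 0.4536
       = 0.19643750 / 0.4536
       = 0.4331

The evidence strengthens our belief in H.
Prior: 0.3143 → Posterior: 0.4331


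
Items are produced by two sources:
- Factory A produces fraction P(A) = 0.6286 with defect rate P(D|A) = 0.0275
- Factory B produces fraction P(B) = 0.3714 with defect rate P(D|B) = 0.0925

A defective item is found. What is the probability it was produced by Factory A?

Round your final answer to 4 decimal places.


Let A = from Factory A, D = defective

Given:
- P(A) = 0.6286, P(B) = 0.3714
- P(D|A) = 0.0275, P(D|B) = 0.0925

Step 1: Find P(D)
P(D) = P(D|A)P(A) + P(D|B)P(B)
     = 0.0275 × 0.6286 + 0.0925 × 0.3714
     = 0.01728650 + 0.03435450
     = 0.05164100

Step 2: Apply Bayes' theorem
P(A|D) = P(D|A)P(A) / P(D)
       = 0.01728650 / 0.05164100
       = 0.3347


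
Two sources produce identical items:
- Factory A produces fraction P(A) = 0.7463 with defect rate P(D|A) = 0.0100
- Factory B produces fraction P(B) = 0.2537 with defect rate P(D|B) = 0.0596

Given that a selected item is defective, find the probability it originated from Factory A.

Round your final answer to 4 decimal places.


Let A = from Factory A, D = defective

Given:
- P(A) = 0.7463, P(B) = 0.2537
- P(D|A) = 0.0100, P(D|B) = 0.0596

Step 1: Find P(D)
P(D) = P(D|A)P(A) + P(D|B)P(B)
     = 0.0100 × 0.7463 + 0.0596 × 0.2537
     = 0.00746300 + 0.01512052
     = 0.02258352

Step 2: Apply Bayes' theorem
P(A|D) = P(D|A)P(A) / P(D)
       = 0.00746300 / 0.02258352
       = 0.3305


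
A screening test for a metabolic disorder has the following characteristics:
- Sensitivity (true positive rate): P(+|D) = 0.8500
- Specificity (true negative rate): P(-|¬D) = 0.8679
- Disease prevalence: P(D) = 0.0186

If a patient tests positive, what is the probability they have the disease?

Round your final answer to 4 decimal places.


Let D = has disease, + = positive test

Given:
- P(D) = 0.0186 (prevalence)
- P(+|D) = 0.8500 (sensitivity)
- P(-|¬D) = 0.8679 (specificity)
- P(+|¬D) = 0.1321 (false positive rate = 1 - specificity)

Step 1: Find P(+)
P(+) = P(+|D)P(D) + P(+|¬D)P(¬D)
     = 0.8500 × 0.0186 + 0.1321 × 0.9814
     = 0.01581000 + 0.12964294
     = 0.14545294

Step 2: Apply Bayes' theorem for P(D|+)
P(D|+) = P(+|D)P(D) / P(+)
       = 0.01581000 / 0.14545294
       = 0.1087


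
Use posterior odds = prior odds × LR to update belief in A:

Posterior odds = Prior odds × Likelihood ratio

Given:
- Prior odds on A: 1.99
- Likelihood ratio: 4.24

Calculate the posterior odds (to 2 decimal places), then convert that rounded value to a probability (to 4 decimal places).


Step 1: Calculate posterior odds
Posterior odds = Prior odds × LR
               = 1.99 × 4.24
               = 8.44

Step 2: Convert to probability
P(A|E) = Posterior odds / (1 + Posterior odds)
       = 8.44 / (1 + 8.44)
       = 8.44 / 9.44
       = 0.8941

The evidence increased P(A) from 0.6656 to 0.8941.


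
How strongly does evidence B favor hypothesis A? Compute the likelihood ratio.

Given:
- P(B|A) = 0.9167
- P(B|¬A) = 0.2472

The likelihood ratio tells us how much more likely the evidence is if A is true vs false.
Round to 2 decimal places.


Likelihood Ratio (LR) = P(B|A) / P(B|¬A)

LR = 0.9167 / 0.2472
   = 3.71

The evidence is 3.71 times more likely if A is true than if A is false.
LR > 1, so observing B raises the odds in favor of A.


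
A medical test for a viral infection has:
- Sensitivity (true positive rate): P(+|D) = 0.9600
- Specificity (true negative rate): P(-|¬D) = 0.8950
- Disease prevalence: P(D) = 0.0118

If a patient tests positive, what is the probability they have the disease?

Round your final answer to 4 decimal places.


Let D = has disease, + = positive test

Given:
- P(D) = 0.0118 (prevalence)
- P(+|D) = 0.9600 (sensitivity)
- P(-|¬D) = 0.8950 (specificity)
- P(+|¬D) = 0.1050 (false positive rate = 1 - specificity)

Step 1: Find P(+)
P(+) = P(+|D)P(D) + P(+|¬D)P(¬D)
     = 0.9600 × 0.0118 + 0.1050 × 0.9882
     = 0.01132800 + 0.10376100
     = 0.11508900

Step 2: Apply Bayes' theorem for P(D|+)
P(D|+) = P(+|D)P(D) / P(+)
       = 0.01132800 / 0.11508900
       = 0.0984


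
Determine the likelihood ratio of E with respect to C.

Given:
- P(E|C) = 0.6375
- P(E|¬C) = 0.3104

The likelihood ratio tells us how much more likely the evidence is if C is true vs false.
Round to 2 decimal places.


Likelihood Ratio (LR) = P(E|C) / P(E|¬C)

LR = 0.6375 / 0.3104
   = 2.05

The evidence is 2.05 times more likely if C is true than if C is false.
Since LR > 1, the evidence supports C over ¬C.


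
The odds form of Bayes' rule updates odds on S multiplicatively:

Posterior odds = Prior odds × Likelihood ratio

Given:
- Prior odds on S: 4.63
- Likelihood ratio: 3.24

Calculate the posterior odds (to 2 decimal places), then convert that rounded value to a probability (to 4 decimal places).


Step 1: Calculate posterior odds
Posterior odds = Prior odds × LR
               = 4.63 × 3.24
               = 15.00

Step 2: Convert to probability
P(S|E) = Posterior odds / (1 + Posterior odds)
       = 15.00 / (1 + 15.00)
       = 15.00 / 16.00
       = 0.9375

The evidence increased P(S) from 0.8224 to 0.9375.


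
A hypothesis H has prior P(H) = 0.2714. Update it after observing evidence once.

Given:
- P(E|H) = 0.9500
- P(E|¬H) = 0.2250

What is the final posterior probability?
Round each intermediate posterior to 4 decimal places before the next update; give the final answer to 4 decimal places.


Sequential Bayesian updating:

Initial prior: P(H) = 0.2714

Update 1:
  P(E) = 0.9500 × 0.2714 + 0.2250 × 0.7286 = 0.25783000 + 0.16393500 = 0.42176500
  P(H|E) = 0.25783000 / 0.42176500 = 0.6113

Final posterior: 0.6113


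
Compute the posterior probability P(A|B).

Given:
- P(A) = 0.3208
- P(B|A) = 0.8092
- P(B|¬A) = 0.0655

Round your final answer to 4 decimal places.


Bayes' theorem: P(A|B) = P(B|A) × P(A) / P(B)

Step 1: Calculate P(B) using law of total probability
P(B) = P(B|A)P(A) + P(B|¬A)P(¬A)
     = 0.8092 × 0.3208 + 0.0655 × 0.6792
     = 0.25959136 + 0.04448760
     = 0.30407896

Step 2: Apply Bayes' theorem
P(A|B) = P(B|A) × P(A) / P(B)
       = 0.25959136 / 0.30407896
       = 0.8537


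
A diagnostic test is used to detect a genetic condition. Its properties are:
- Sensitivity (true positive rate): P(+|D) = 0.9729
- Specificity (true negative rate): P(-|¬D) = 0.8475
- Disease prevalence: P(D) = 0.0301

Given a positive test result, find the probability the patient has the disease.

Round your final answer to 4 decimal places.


Let D = has disease, + = positive test

Given:
- P(D) = 0.0301 (prevalence)
- P(+|D) = 0.9729 (sensitivity)
- P(-|¬D) = 0.8475 (specificity)
- P(+|¬D) = 0.1525 (false positive rate = 1 - specificity)

Step 1: Find P(+)
P(+) = P(+|D)P(D) + P(+|¬D)P(¬D)
     = 0.9729 × 0.0301 + 0.1525 × 0.9699
     = 0.02928429 + 0.14790975
     = 0.17719404

Step 2: Apply Bayes' theorem for P(D|+)
P(D|+) = P(+|D)P(D) / P(+)
       = 0.02928429 / 0.17719404
       = 0.1653


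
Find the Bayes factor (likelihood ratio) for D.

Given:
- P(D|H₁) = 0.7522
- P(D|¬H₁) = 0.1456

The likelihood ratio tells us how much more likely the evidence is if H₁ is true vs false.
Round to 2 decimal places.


Likelihood Ratio (LR) = P(D|H₁) / P(D|¬H₁)

LR = 0.7522 / 0.1456
   = 5.17

The evidence is 5.17 times more likely if H₁ is true than if H₁ is false.
Since LR > 1, the evidence supports H₁ over ¬H₁.


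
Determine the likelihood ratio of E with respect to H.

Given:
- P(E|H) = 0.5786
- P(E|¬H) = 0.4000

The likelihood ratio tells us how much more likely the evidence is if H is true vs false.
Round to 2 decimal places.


Likelihood Ratio (LR) = P(E|H) / P(E|¬H)

LR = 0.5786 / 0.4000
   = 1.45

The evidence is 1.45 times more likely if H is true than if H is false.
Since LR > 1, the evidence supports H over ¬H.


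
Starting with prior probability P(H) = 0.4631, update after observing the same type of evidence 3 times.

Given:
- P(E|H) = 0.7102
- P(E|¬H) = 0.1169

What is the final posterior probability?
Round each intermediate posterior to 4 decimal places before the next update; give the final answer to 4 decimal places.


Sequential Bayesian updating:

Initial prior: P(H) = 0.4631

Update 1:
  P(E) = 0.7102 × 0.4631 + 0.1169 × 0.5369 = 0.32889362 + 0.06276361 = 0.39165723
  P(H|E) = 0.32889362 / 0.39165723 = 0.8397

Update 2:
  P(E) = 0.7102 × 0.8397 + 0.1169 × 0.1603 = 0.59635494 + 0.01873907 = 0.61509401
  P(H|E) = 0.59635494 / 0.61509401 = 0.9695

Update 3:
  P(E) = 0.7102 × 0.9695 + 0.1169 × 0.0305 = 0.68853890 + 0.00356545 = 0.69210435
  P(H|E) = 0.68853890 / 0.69210435 = 0.9948

Final posterior: 0.9948


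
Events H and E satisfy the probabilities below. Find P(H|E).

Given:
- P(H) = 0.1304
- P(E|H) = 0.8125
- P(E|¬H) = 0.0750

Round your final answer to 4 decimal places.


Bayes' theorem: P(H|E) = P(E|H) × P(H) / P(E)

Step 1: Calculate P(E) using law of total probability
P(E) = P(E|H)P(H) + P(E|¬H)P(¬H)
     = 0.8125 × 0.1304 + 0.0750 × 0.8696
     = 0.10595000 + 0.06522000
     = 0.17117000

Step 2: Apply Bayes' theorem
P(H|E) = P(E|H) × P(H) / P(E)
       = 0.10595000 / 0.17117000
       = 0.6190


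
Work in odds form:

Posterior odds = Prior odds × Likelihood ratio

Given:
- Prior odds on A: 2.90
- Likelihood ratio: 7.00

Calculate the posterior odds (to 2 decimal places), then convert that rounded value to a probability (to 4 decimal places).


Step 1: Calculate posterior odds
Posterior odds = Prior odds × LR
               = 2.90 × 7.00
               = 20.30

Step 2: Convert to probability
P(A|E) = Posterior odds / (1 + Posterior odds)
       = 20.30 / (1 + 20.30)
       = 20.30 / 21.30
       = 0.9531

The evidence increased P(A) from 0.7436 to 0.9531.


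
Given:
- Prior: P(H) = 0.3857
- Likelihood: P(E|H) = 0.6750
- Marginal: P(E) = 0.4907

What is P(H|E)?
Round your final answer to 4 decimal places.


Using Bayes' theorem:

P(H|E) = P(E|H) × P(H) / P(E)
       = 0.6750 × 0.3857 / 0.4907
       = 0.26034750 / 0.4907
       = 0.5306

The evidence strengthens our belief in H.
Prior: 0.3857 → Posterior: 0.5306


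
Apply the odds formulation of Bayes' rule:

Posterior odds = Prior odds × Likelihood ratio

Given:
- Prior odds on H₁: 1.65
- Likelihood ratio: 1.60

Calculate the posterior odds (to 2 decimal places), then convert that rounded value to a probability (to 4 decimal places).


Step 1: Calculate posterior odds
Posterior odds = Prior odds × LR
               = 1.65 × 1.60
               = 2.64

Step 2: Convert to probability
P(H₁|E) = Posterior odds / (1 + Posterior odds)
       = 2.64 / (1 + 2.64)
       = 2.64 / 3.64
       = 0.7253

The evidence increased P(H₁) from 0.6226 to 0.7253.


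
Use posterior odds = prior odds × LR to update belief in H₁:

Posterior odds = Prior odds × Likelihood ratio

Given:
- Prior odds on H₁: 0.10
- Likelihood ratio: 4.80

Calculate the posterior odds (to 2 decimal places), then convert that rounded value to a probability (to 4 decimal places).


Step 1: Calculate posterior odds
Posterior odds = Prior odds × LR
               = 0.10 × 4.80
               = 0.48

Step 2: Convert to probability
P(H₁|E) = Posterior odds / (1 + Posterior odds)
       = 0.48 / (1 + 0.48)
       = 0.48 / 1.48
       = 0.3243

The evidence increased P(H₁) from 0.0909 to 0.3243.


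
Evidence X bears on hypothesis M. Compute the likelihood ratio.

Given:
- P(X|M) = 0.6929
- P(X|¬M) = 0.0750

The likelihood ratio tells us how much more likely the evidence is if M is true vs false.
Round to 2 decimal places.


Likelihood Ratio (LR) = P(X|M) / P(X|¬M)

LR = 0.6929 / 0.0750
   = 9.24

The evidence is 9.24 times more likely if M is true than if M is false.
LR > 1, so observing X raises the odds in favor of M.


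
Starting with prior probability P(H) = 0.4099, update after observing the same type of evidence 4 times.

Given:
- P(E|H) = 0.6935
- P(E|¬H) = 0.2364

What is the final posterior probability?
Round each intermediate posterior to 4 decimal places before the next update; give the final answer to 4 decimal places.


Sequential Bayesian updating:

Initial prior: P(H) = 0.4099

Update 1:
  P(E) = 0.6935 × 0.4099 + 0.2364 × 0.5901 = 0.28426565 + 0.13949964 = 0.42376529
  P(H|E) = 0.28426565 / 0.42376529 = 0.6708

Update 2:
  P(E) = 0.6935 × 0.6708 + 0.2364 × 0.3292 = 0.46519980 + 0.07782288 = 0.54302268
  P(H|E) = 0.46519980 / 0.54302268 = 0.8567

Update 3:
  P(E) = 0.6935 × 0.8567 + 0.2364 × 0.1433 = 0.59412145 + 0.03387612 = 0.62799757
  P(H|E) = 0.59412145 / 0.62799757 = 0.9461

Update 4:
  P(E) = 0.6935 × 0.9461 + 0.2364 × 0.0539 = 0.65612035 + 0.01274196 = 0.66886231
  P(H|E) = 0.65612035 / 0.66886231 = 0.9809

Final posterior: 0.9809


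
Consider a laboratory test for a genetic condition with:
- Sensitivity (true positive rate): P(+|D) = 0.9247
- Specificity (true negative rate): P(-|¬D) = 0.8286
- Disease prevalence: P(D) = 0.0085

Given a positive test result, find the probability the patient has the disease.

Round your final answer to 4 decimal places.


Let D = has disease, + = positive test

Given:
- P(D) = 0.0085 (prevalence)
- P(+|D) = 0.9247 (sensitivity)
- P(-|¬D) = 0.8286 (specificity)
- P(+|¬D) = 0.1714 (false positive rate = 1 - specificity)

Step 1: Find P(+)
P(+) = P(+|D)P(D) + P(+|¬D)P(¬D)
     = 0.9247 × 0.0085 + 0.1714 × 0.9915
     = 0.00785995 + 0.16994310
     = 0.17780305

Step 2: Apply Bayes' theorem for P(D|+)
P(D|+) = P(+|D)P(D) / P(+)
       = 0.00785995 / 0.17780305
       = 0.0442


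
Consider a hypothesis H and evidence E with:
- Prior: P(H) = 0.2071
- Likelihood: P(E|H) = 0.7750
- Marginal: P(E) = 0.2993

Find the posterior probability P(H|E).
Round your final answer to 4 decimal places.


Using Bayes' theorem:

P(H|E) = P(E|H) × P(H) / P(E)
       = 0.7750 × 0.2071 / 0.2993
       = 0.16050250 / 0.2993
       = 0.5363

The evidence strengthens our belief in H.
Prior: 0.2071 → Posterior: 0.5363


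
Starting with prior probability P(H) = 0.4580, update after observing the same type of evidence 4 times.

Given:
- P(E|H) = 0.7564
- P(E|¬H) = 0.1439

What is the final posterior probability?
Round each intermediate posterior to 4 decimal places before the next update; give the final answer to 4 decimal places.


Sequential Bayesian updating:

Initial prior: P(H) = 0.4580

Update 1:
  P(E) = 0.7564 × 0.4580 + 0.1439 × 0.5420 = 0.34643120 + 0.07799380 = 0.42442500
  P(H|E) = 0.34643120 / 0.42442500 = 0.8162

Update 2:
  P(E) = 0.7564 × 0.8162 + 0.1439 × 0.1838 = 0.61737368 + 0.02644882 = 0.64382250
  P(H|E) = 0.61737368 / 0.64382250 = 0.9589

Update 3:
  P(E) = 0.7564 × 0.9589 + 0.1439 × 0.0411 = 0.72531196 + 0.00591429 = 0.73122625
  P(H|E) = 0.72531196 / 0.73122625 = 0.9919

Update 4:
  P(E) = 0.7564 × 0.9919 + 0.1439 × 0.0081 = 0.75027316 + 0.00116559 = 0.75143875
  P(H|E) = 0.75027316 / 0.75143875 = 0.9984

Final posterior: 0.9984


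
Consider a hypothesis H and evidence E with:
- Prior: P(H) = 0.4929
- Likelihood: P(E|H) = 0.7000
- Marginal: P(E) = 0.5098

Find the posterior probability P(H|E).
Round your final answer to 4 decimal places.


Using Bayes' theorem:

P(H|E) = P(E|H) × P(H) / P(E)
       = 0.7000 × 0.4929 / 0.5098
       = 0.34503000 / 0.5098
       = 0.6768

The evidence strengthens our belief in H.
Prior: 0.4929 → Posterior: 0.6768


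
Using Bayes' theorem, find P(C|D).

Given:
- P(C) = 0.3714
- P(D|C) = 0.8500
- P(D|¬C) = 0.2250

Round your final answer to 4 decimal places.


Bayes' theorem: P(C|D) = P(D|C) × P(C) / P(D)

Step 1: Calculate P(D) using law of total probability
P(D) = P(D|C)P(C) + P(D|¬C)P(¬C)
     = 0.8500 × 0.3714 + 0.2250 × 0.6286
     = 0.31569000 + 0.14143500
     = 0.45712500

Step 2: Apply Bayes' theorem
P(C|D) = P(D|C) × P(C) / P(D)
       = 0.31569000 / 0.45712500
       = 0.6906


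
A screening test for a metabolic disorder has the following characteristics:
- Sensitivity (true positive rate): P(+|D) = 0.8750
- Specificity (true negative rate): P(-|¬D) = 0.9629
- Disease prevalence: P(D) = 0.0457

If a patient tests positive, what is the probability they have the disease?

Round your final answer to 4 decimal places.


Let D = has disease, + = positive test

Given:
- P(D) = 0.0457 (prevalence)
- P(+|D) = 0.8750 (sensitivity)
- P(-|¬D) = 0.9629 (specificity)
- P(+|¬D) = 0.0371 (false positive rate = 1 - specificity)

Step 1: Find P(+)
P(+) = P(+|D)P(D) + P(+|¬D)P(¬D)
     = 0.8750 × 0.0457 + 0.0371 × 0.9543
     = 0.03998750 + 0.03540453
     = 0.07539203

Step 2: Apply Bayes' theorem for P(D|+)
P(D|+) = P(+|D)P(D) / P(+)
       = 0.03998750 / 0.07539203
       = 0.5304


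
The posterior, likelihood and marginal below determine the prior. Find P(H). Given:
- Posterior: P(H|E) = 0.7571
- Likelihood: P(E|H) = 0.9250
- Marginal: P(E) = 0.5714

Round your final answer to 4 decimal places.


From Bayes' theorem: P(H|E) = P(E|H) × P(H) / P(E)

Rearranging for P(H):
P(H) = P(H|E) × P(E) / P(E|H)
     = 0.7571 × 0.5714 / 0.9250
     = 0.43260694 / 0.9250
     = 0.4677


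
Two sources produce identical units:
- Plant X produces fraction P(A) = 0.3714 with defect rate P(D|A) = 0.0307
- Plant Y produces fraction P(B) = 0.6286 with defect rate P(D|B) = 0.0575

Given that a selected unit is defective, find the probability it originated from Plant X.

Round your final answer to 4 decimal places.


Let A = from Plant X, D = defective

Given:
- P(A) = 0.3714, P(B) = 0.6286
- P(D|A) = 0.0307, P(D|B) = 0.0575

Step 1: Find P(D)
P(D) = P(D|A)P(A) + P(D|B)P(B)
     = 0.0307 × 0.3714 + 0.0575 × 0.6286
     = 0.01140198 + 0.03614450
     = 0.04754648

Step 2: Apply Bayes' theorem
P(A|D) = P(D|A)P(A) / P(D)
       = 0.01140198 / 0.04754648
       = 0.2398


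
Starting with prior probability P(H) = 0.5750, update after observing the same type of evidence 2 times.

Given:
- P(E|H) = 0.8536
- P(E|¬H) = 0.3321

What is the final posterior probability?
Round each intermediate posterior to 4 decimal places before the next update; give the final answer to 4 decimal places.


Sequential Bayesian updating:

Initial prior: P(H) = 0.5750

Update 1:
  P(E) = 0.8536 × 0.5750 + 0.3321 × 0.4250 = 0.49082000 + 0.14114250 = 0.63196250
  P(H|E) = 0.49082000 / 0.63196250 = 0.7767

Update 2:
  P(E) = 0.8536 × 0.7767 + 0.3321 × 0.2233 = 0.66299112 + 0.07415793 = 0.73714905
  P(H|E) = 0.66299112 / 0.73714905 = 0.8994

Final posterior: 0.8994
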